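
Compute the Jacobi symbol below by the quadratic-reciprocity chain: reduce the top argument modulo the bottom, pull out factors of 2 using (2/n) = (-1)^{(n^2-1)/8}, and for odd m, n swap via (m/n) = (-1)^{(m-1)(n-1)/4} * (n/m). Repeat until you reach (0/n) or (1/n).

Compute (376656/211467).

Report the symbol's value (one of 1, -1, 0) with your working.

(376656/211467) = (165189/211467)   [reduce mod 211467]
reciprocity: (165189/211467) = +1·(211467/165189) since 165189 mod 4 = 1, 211467 mod 4 = 3; sign now +1
(211467/165189) = (46278/165189)   [reduce mod 165189]
46278 = 2^1·23139; (2/165189) = -1 since 165189 mod 8 = 5, so (46278/165189) = (-1)^1·(23139/165189); sign now -1
reciprocity: (23139/165189) = +1·(165189/23139) since 23139 mod 4 = 3, 165189 mod 4 = 1; sign now -1
(165189/23139) = (3216/23139)   [reduce mod 23139]
3216 = 2^4·201; (2/23139) = -1 since 23139 mod 8 = 3, so (3216/23139) = (-1)^4·(201/23139); sign now -1
reciprocity: (201/23139) = +1·(23139/201) since 201 mod 4 = 1, 23139 mod 4 = 3; sign now -1
(23139/201) = (24/201)   [reduce mod 201]
24 = 2^3·3; (2/201) = +1 since 201 mod 8 = 1, so (24/201) = (+1)^3·(3/201); sign now -1
reciprocity: (3/201) = +1·(201/3) since 3 mod 4 = 3, 201 mod 4 = 1; sign now -1
(201/3) = (0/3)   [reduce mod 3]
(0/3) = 0   [gcd(a, n) > 1]; final value = 0

0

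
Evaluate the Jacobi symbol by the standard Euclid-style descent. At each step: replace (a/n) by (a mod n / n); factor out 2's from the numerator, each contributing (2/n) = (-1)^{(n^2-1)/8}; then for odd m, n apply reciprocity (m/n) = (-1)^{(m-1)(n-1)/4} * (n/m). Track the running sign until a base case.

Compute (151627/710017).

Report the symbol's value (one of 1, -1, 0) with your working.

0

reciprocity: (151627/710017) = +1·(710017/151627) since 151627 mod 4 = 3, 710017 mod 4 = 1; sign now +1
(710017/151627) = (103509/151627)   [reduce mod 151627]
reciprocity: (103509/151627) = +1·(151627/103509) since 103509 mod 4 = 1, 151627 mod 4 = 3; sign now +1
(151627/103509) = (48118/103509)   [reduce mod 103509]
48118 = 2^1·24059; (2/103509) = -1 since 103509 mod 8 = 5, so (48118/103509) = (-1)^1·(24059/103509); sign now -1
reciprocity: (24059/103509) = +1·(103509/24059) since 24059 mod 4 = 3, 103509 mod 4 = 1; sign now -1
(103509/24059) = (7273/24059)   [reduce mod 24059]
reciprocity: (7273/24059) = +1·(24059/7273) since 7273 mod 4 = 1, 24059 mod 4 = 3; sign now -1
(24059/7273) = (2240/7273)   [reduce mod 7273]
2240 = 2^6·35; (2/7273) = +1 since 7273 mod 8 = 1, so (2240/7273) = (+1)^6·(35/7273); sign now -1
reciprocity: (35/7273) = +1·(7273/35) since 35 mod 4 = 3, 7273 mod 4 = 1; sign now -1
(7273/35) = (28/35)   [reduce mod 35]
28 = 2^2·7; (2/35) = -1 since 35 mod 8 = 3, so (28/35) = (-1)^2·(7/35); sign now -1
reciprocity: (7/35) = -1·(35/7) since 7 mod 4 = 3, 35 mod 4 = 3; sign now +1
(35/7) = (0/7)   [reduce mod 7]
(0/7) = 0   [gcd(a, n) > 1]; final value = 0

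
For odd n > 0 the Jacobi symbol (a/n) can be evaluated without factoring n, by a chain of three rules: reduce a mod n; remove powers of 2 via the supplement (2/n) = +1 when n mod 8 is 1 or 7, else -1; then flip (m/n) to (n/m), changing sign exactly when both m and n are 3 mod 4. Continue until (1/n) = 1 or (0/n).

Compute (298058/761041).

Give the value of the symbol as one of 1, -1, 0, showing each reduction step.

factor out 2^1: 298058 = 2^1·149029; with 761041 mod 8 = 1, (2/761041) = +1; sign now +1; continue with (149029/761041)
flip (149029/761041) -> (761041/149029): both odd, 149029 mod 4 = 1, 761041 mod 4 = 1, so the flip contributes +1; sign now +1
(761041/149029): 761041 mod 149029 = 15896, so (761041/149029) = (15896/149029)
factor out 2^3: 15896 = 2^3·1987; with 149029 mod 8 = 5, (2/149029) = -1; sign now -1; continue with (1987/149029)
flip (1987/149029) -> (149029/1987): both odd, 1987 mod 4 = 3, 149029 mod 4 = 1, so the flip contributes +1; sign now -1
(149029/1987): 149029 mod 1987 = 4, so (149029/1987) = (4/1987)
factor out 2^2: 4 = 2^2·1; with 1987 mod 8 = 3, (2/1987) = -1; sign now -1; continue with (1/1987)
reached (1/1987) = 1, so the symbol is -1

-1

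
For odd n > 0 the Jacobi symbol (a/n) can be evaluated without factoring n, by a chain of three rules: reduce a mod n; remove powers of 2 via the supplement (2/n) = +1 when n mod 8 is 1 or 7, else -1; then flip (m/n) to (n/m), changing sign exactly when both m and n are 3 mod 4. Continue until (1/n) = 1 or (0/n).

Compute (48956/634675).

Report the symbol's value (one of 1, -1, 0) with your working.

1

48956 = 2^2·12239; (2/634675) = -1 since 634675 mod 8 = 3, so (48956/634675) = (-1)^2·(12239/634675); sign now +1
reciprocity: (12239/634675) = -1·(634675/12239) since 12239 mod 4 = 3, 634675 mod 4 = 3; sign now -1
(634675/12239) = (10486/12239)   [reduce mod 12239]
10486 = 2^1·5243; (2/12239) = +1 since 12239 mod 8 = 7, so (10486/12239) = (+1)^1·(5243/12239); sign now -1
reciprocity: (5243/12239) = -1·(12239/5243) since 5243 mod 4 = 3, 12239 mod 4 = 3; sign now +1
(12239/5243) = (1753/5243)   [reduce mod 5243]
reciprocity: (1753/5243) = +1·(5243/1753) since 1753 mod 4 = 1, 5243 mod 4 = 3; sign now +1
(5243/1753) = (1737/1753)   [reduce mod 1753]
reciprocity: (1737/1753) = +1·(1753/1737) since 1737 mod 4 = 1, 1753 mod 4 = 1; sign now +1
(1753/1737) = (16/1737)   [reduce mod 1737]
16 = 2^4·1; (2/1737) = +1 since 1737 mod 8 = 1, so (16/1737) = (+1)^4·(1/1737); sign now +1
(1/1737) = 1; final value = sign = +1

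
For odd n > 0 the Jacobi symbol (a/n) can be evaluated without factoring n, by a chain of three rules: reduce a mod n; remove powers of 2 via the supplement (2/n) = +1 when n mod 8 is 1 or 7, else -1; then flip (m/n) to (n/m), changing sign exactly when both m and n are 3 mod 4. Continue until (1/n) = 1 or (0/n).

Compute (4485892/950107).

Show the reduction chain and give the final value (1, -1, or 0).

(4485892/950107): 4485892 mod 950107 = 685464, so (4485892/950107) = (685464/950107)
factor out 2^3: 685464 = 2^3·85683; with 950107 mod 8 = 3, (2/950107) = -1; sign now -1; continue with (85683/950107)
flip (85683/950107) -> (950107/85683): both odd, 85683 mod 4 = 3, 950107 mod 4 = 3, so the flip contributes -1; sign now +1
(950107/85683): 950107 mod 85683 = 7594, so (950107/85683) = (7594/85683)
factor out 2^1: 7594 = 2^1·3797; with 85683 mod 8 = 3, (2/85683) = -1; sign now -1; continue with (3797/85683)
flip (3797/85683) -> (85683/3797): both odd, 3797 mod 4 = 1, 85683 mod 4 = 3, so the flip contributes +1; sign now -1
(85683/3797): 85683 mod 3797 = 2149, so (85683/3797) = (2149/3797)
flip (2149/3797) -> (3797/2149): both odd, 2149 mod 4 = 1, 3797 mod 4 = 1, so the flip contributes +1; sign now -1
(3797/2149): 3797 mod 2149 = 1648, so (3797/2149) = (1648/2149)
factor out 2^4: 1648 = 2^4·103; with 2149 mod 8 = 5, (2/2149) = -1; sign now -1; continue with (103/2149)
flip (103/2149) -> (2149/103): both odd, 103 mod 4 = 3, 2149 mod 4 = 1, so the flip contributes +1; sign now -1
(2149/103): 2149 mod 103 = 89, so (2149/103) = (89/103)
flip (89/103) -> (103/89): both odd, 89 mod 4 = 1, 103 mod 4 = 3, so the flip contributes +1; sign now -1
(103/89): 103 mod 89 = 14, so (103/89) = (14/89)
factor out 2^1: 14 = 2^1·7; with 89 mod 8 = 1, (2/89) = +1; sign now -1; continue with (7/89)
flip (7/89) -> (89/7): both odd, 7 mod 4 = 3, 89 mod 4 = 1, so the flip contributes +1; sign now -1
(89/7): 89 mod 7 = 5, so (89/7) = (5/7)
flip (5/7) -> (7/5): both odd, 5 mod 4 = 1, 7 mod 4 = 3, so the flip contributes +1; sign now -1
(7/5): 7 mod 5 = 2, so (7/5) = (2/5)
factor out 2^1: 2 = 2^1·1; with 5 mod 8 = 5, (2/5) = -1; sign now +1; continue with (1/5)
reached (1/5) = 1, so the symbol is +1

1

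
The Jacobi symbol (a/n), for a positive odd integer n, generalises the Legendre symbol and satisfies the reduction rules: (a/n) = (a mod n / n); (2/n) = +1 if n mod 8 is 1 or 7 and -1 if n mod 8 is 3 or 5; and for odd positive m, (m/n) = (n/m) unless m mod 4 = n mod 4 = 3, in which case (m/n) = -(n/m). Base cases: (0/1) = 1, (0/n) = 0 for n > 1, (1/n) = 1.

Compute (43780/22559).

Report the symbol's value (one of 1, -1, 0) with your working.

(43780/22559): 43780 mod 22559 = 21221, so (43780/22559) = (21221/22559)
flip (21221/22559) -> (22559/21221): both odd, 21221 mod 4 = 1, 22559 mod 4 = 3, so the flip contributes +1; sign now +1
(22559/21221): 22559 mod 21221 = 1338, so (22559/21221) = (1338/21221)
factor out 2^1: 1338 = 2^1·669; with 21221 mod 8 = 5, (2/21221) = -1; sign now -1; continue with (669/21221)
flip (669/21221) -> (21221/669): both odd, 669 mod 4 = 1, 21221 mod 4 = 1, so the flip contributes +1; sign now -1
(21221/669): 21221 mod 669 = 482, so (21221/669) = (482/669)
factor out 2^1: 482 = 2^1·241; with 669 mod 8 = 5, (2/669) = -1; sign now +1; continue with (241/669)
flip (241/669) -> (669/241): both odd, 241 mod 4 = 1, 669 mod 4 = 1, so the flip contributes +1; sign now +1
(669/241): 669 mod 241 = 187, so (669/241) = (187/241)
flip (187/241) -> (241/187): both odd, 187 mod 4 = 3, 241 mod 4 = 1, so the flip contributes +1; sign now +1
(241/187): 241 mod 187 = 54, so (241/187) = (54/187)
factor out 2^1: 54 = 2^1·27; with 187 mod 8 = 3, (2/187) = -1; sign now -1; continue with (27/187)
flip (27/187) -> (187/27): both odd, 27 mod 4 = 3, 187 mod 4 = 3, so the flip contributes -1; sign now +1
(187/27): 187 mod 27 = 25, so (187/27) = (25/27)
flip (25/27) -> (27/25): both odd, 25 mod 4 = 1, 27 mod 4 = 3, so the flip contributes +1; sign now +1
(27/25): 27 mod 25 = 2, so (27/25) = (2/25)
factor out 2^1: 2 = 2^1·1; with 25 mod 8 = 1, (2/25) = +1; sign now +1; continue with (1/25)
reached (1/25) = 1, so the symbol is +1

1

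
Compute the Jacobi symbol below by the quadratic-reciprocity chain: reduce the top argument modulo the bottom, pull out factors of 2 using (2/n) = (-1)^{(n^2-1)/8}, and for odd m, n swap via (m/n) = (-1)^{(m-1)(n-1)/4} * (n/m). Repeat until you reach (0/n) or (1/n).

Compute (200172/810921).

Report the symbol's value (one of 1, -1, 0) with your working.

0

200172 = 2^2·50043; (2/810921) = +1 since 810921 mod 8 = 1, so (200172/810921) = (+1)^2·(50043/810921); sign now +1
reciprocity: (50043/810921) = +1·(810921/50043) since 50043 mod 4 = 3, 810921 mod 4 = 1; sign now +1
(810921/50043) = (10233/50043)   [reduce mod 50043]
reciprocity: (10233/50043) = +1·(50043/10233) since 10233 mod 4 = 1, 50043 mod 4 = 3; sign now +1
(50043/10233) = (9111/10233)   [reduce mod 10233]
reciprocity: (9111/10233) = +1·(10233/9111) since 9111 mod 4 = 3, 10233 mod 4 = 1; sign now +1
(10233/9111) = (1122/9111)   [reduce mod 9111]
1122 = 2^1·561; (2/9111) = +1 since 9111 mod 8 = 7, so (1122/9111) = (+1)^1·(561/9111); sign now +1
reciprocity: (561/9111) = +1·(9111/561) since 561 mod 4 = 1, 9111 mod 4 = 3; sign now +1
(9111/561) = (135/561)   [reduce mod 561]
reciprocity: (135/561) = +1·(561/135) since 135 mod 4 = 3, 561 mod 4 = 1; sign now +1
(561/135) = (21/135)   [reduce mod 135]
reciprocity: (21/135) = +1·(135/21) since 21 mod 4 = 1, 135 mod 4 = 3; sign now +1
(135/21) = (9/21)   [reduce mod 21]
reciprocity: (9/21) = +1·(21/9) since 9 mod 4 = 1, 21 mod 4 = 1; sign now +1
(21/9) = (3/9)   [reduce mod 9]
reciprocity: (3/9) = +1·(9/3) since 3 mod 4 = 3, 9 mod 4 = 1; sign now +1
(9/3) = (0/3)   [reduce mod 3]
(0/3) = 0   [gcd(a, n) > 1]; final value = 0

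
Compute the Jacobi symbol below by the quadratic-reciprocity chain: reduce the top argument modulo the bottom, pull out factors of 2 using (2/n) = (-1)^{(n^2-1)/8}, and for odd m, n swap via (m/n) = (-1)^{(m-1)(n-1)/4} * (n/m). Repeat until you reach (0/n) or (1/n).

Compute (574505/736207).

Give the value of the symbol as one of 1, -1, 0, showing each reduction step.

flip (574505/736207) -> (736207/574505): both odd, 574505 mod 4 = 1, 736207 mod 4 = 3, so the flip contributes +1; sign now +1
(736207/574505): 736207 mod 574505 = 161702, so (736207/574505) = (161702/574505)
factor out 2^1: 161702 = 2^1·80851; with 574505 mod 8 = 1, (2/574505) = +1; sign now +1; continue with (80851/574505)
flip (80851/574505) -> (574505/80851): both odd, 80851 mod 4 = 3, 574505 mod 4 = 1, so the flip contributes +1; sign now +1
(574505/80851): 574505 mod 80851 = 8548, so (574505/80851) = (8548/80851)
factor out 2^2: 8548 = 2^2·2137; with 80851 mod 8 = 3, (2/80851) = -1; sign now +1; continue with (2137/80851)
flip (2137/80851) -> (80851/2137): both odd, 2137 mod 4 = 1, 80851 mod 4 = 3, so the flip contributes +1; sign now +1
(80851/2137): 80851 mod 2137 = 1782, so (80851/2137) = (1782/2137)
factor out 2^1: 1782 = 2^1·891; with 2137 mod 8 = 1, (2/2137) = +1; sign now +1; continue with (891/2137)
flip (891/2137) -> (2137/891): both odd, 891 mod 4 = 3, 2137 mod 4 = 1, so the flip contributes +1; sign now +1
(2137/891): 2137 mod 891 = 355, so (2137/891) = (355/891)
flip (355/891) -> (891/355): both odd, 355 mod 4 = 3, 891 mod 4 = 3, so the flip contributes -1; sign now -1
(891/355): 891 mod 355 = 181, so (891/355) = (181/355)
flip (181/355) -> (355/181): both odd, 181 mod 4 = 1, 355 mod 4 = 3, so the flip contributes +1; sign now -1
(355/181): 355 mod 181 = 174, so (355/181) = (174/181)
factor out 2^1: 174 = 2^1·87; with 181 mod 8 = 5, (2/181) = -1; sign now +1; continue with (87/181)
flip (87/181) -> (181/87): both odd, 87 mod 4 = 3, 181 mod 4 = 1, so the flip contributes +1; sign now +1
(181/87): 181 mod 87 = 7, so (181/87) = (7/87)
flip (7/87) -> (87/7): both odd, 7 mod 4 = 3, 87 mod 4 = 3, so the flip contributes -1; sign now -1
(87/7): 87 mod 7 = 3, so (87/7) = (3/7)
flip (3/7) -> (7/3): both odd, 3 mod 4 = 3, 7 mod 4 = 3, so the flip contributes -1; sign now +1
(7/3): 7 mod 3 = 1, so (7/3) = (1/3)
reached (1/3) = 1, so the symbol is +1

1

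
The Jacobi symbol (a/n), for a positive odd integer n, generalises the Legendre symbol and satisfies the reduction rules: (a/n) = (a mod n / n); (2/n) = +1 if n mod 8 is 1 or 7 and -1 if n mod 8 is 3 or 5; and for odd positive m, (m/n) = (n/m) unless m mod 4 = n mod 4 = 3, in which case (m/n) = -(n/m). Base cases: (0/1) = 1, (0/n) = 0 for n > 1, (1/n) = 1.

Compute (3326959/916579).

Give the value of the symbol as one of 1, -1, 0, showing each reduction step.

(3326959/916579): 3326959 mod 916579 = 577222, so (3326959/916579) = (577222/916579)
factor out 2^1: 577222 = 2^1·288611; with 916579 mod 8 = 3, (2/916579) = -1; sign now -1; continue with (288611/916579)
flip (288611/916579) -> (916579/288611): both odd, 288611 mod 4 = 3, 916579 mod 4 = 3, so the flip contributes -1; sign now +1
(916579/288611): 916579 mod 288611 = 50746, so (916579/288611) = (50746/288611)
factor out 2^1: 50746 = 2^1·25373; with 288611 mod 8 = 3, (2/288611) = -1; sign now -1; continue with (25373/288611)
flip (25373/288611) -> (288611/25373): both odd, 25373 mod 4 = 1, 288611 mod 4 = 3, so the flip contributes +1; sign now -1
(288611/25373): 288611 mod 25373 = 9508, so (288611/25373) = (9508/25373)
factor out 2^2: 9508 = 2^2·2377; with 25373 mod 8 = 5, (2/25373) = -1; sign now -1; continue with (2377/25373)
flip (2377/25373) -> (25373/2377): both odd, 2377 mod 4 = 1, 25373 mod 4 = 1, so the flip contributes +1; sign now -1
(25373/2377): 25373 mod 2377 = 1603, so (25373/2377) = (1603/2377)
flip (1603/2377) -> (2377/1603): both odd, 1603 mod 4 = 3, 2377 mod 4 = 1, so the flip contributes +1; sign now -1
(2377/1603): 2377 mod 1603 = 774, so (2377/1603) = (774/1603)
factor out 2^1: 774 = 2^1·387; with 1603 mod 8 = 3, (2/1603) = -1; sign now +1; continue with (387/1603)
flip (387/1603) -> (1603/387): both odd, 387 mod 4 = 3, 1603 mod 4 = 3, so the flip contributes -1; sign now -1
(1603/387): 1603 mod 387 = 55, so (1603/387) = (55/387)
flip (55/387) -> (387/55): both odd, 55 mod 4 = 3, 387 mod 4 = 3, so the flip contributes -1; sign now +1
(387/55): 387 mod 55 = 2, so (387/55) = (2/55)
factor out 2^1: 2 = 2^1·1; with 55 mod 8 = 7, (2/55) = +1; sign now +1; continue with (1/55)
reached (1/55) = 1, so the symbol is +1

1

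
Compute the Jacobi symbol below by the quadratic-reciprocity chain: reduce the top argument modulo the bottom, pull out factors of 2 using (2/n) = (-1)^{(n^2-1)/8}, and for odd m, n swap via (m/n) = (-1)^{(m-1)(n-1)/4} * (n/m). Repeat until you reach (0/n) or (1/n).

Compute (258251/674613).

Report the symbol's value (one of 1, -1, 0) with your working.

flip (258251/674613) -> (674613/258251): both odd, 258251 mod 4 = 3, 674613 mod 4 = 1, so the flip contributes +1; sign now +1
(674613/258251): 674613 mod 258251 = 158111, so (674613/258251) = (158111/258251)
flip (158111/258251) -> (258251/158111): both odd, 158111 mod 4 = 3, 258251 mod 4 = 3, so the flip contributes -1; sign now -1
(258251/158111): 258251 mod 158111 = 100140, so (258251/158111) = (100140/158111)
factor out 2^2: 100140 = 2^2·25035; with 158111 mod 8 = 7, (2/158111) = +1; sign now -1; continue with (25035/158111)
flip (25035/158111) -> (158111/25035): both odd, 25035 mod 4 = 3, 158111 mod 4 = 3, so the flip contributes -1; sign now +1
(158111/25035): 158111 mod 25035 = 7901, so (158111/25035) = (7901/25035)
flip (7901/25035) -> (25035/7901): both odd, 7901 mod 4 = 1, 25035 mod 4 = 3, so the flip contributes +1; sign now +1
(25035/7901): 25035 mod 7901 = 1332, so (25035/7901) = (1332/7901)
factor out 2^2: 1332 = 2^2·333; with 7901 mod 8 = 5, (2/7901) = -1; sign now +1; continue with (333/7901)
flip (333/7901) -> (7901/333): both odd, 333 mod 4 = 1, 7901 mod 4 = 1, so the flip contributes +1; sign now +1
(7901/333): 7901 mod 333 = 242, so (7901/333) = (242/333)
factor out 2^1: 242 = 2^1·121; with 333 mod 8 = 5, (2/333) = -1; sign now -1; continue with (121/333)
flip (121/333) -> (333/121): both odd, 121 mod 4 = 1, 333 mod 4 = 1, so the flip contributes +1; sign now -1
(333/121): 333 mod 121 = 91, so (333/121) = (91/121)
flip (91/121) -> (121/91): both odd, 91 mod 4 = 3, 121 mod 4 = 1, so the flip contributes +1; sign now -1
(121/91): 121 mod 91 = 30, so (121/91) = (30/91)
factor out 2^1: 30 = 2^1·15; with 91 mod 8 = 3, (2/91) = -1; sign now +1; continue with (15/91)
flip (15/91) -> (91/15): both odd, 15 mod 4 = 3, 91 mod 4 = 3, so the flip contributes -1; sign now -1
(91/15): 91 mod 15 = 1, so (91/15) = (1/15)
reached (1/15) = 1, so the symbol is -1

-1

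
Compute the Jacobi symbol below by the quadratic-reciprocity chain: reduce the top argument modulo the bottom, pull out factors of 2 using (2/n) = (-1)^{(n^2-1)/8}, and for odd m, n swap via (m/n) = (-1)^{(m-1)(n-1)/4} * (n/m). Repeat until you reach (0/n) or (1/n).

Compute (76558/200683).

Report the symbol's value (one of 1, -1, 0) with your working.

-1

76558 = 2^1·38279; (2/200683) = -1 since 200683 mod 8 = 3, so (76558/200683) = (-1)^1·(38279/200683); sign now -1
reciprocity: (38279/200683) = -1·(200683/38279) since 38279 mod 4 = 3, 200683 mod 4 = 3; sign now +1
(200683/38279) = (9288/38279)   [reduce mod 38279]
9288 = 2^3·1161; (2/38279) = +1 since 38279 mod 8 = 7, so (9288/38279) = (+1)^3·(1161/38279); sign now +1
reciprocity: (1161/38279) = +1·(38279/1161) since 1161 mod 4 = 1, 38279 mod 4 = 3; sign now +1
(38279/1161) = (1127/1161)   [reduce mod 1161]
reciprocity: (1127/1161) = +1·(1161/1127) since 1127 mod 4 = 3, 1161 mod 4 = 1; sign now +1
(1161/1127) = (34/1127)   [reduce mod 1127]
34 = 2^1·17; (2/1127) = +1 since 1127 mod 8 = 7, so (34/1127) = (+1)^1·(17/1127); sign now +1
reciprocity: (17/1127) = +1·(1127/17) since 17 mod 4 = 1, 1127 mod 4 = 3; sign now +1
(1127/17) = (5/17)   [reduce mod 17]
reciprocity: (5/17) = +1·(17/5) since 5 mod 4 = 1, 17 mod 4 = 1; sign now +1
(17/5) = (2/5)   [reduce mod 5]
2 = 2^1·1; (2/5) = -1 since 5 mod 8 = 5, so (2/5) = (-1)^1·(1/5); sign now -1
(1/5) = 1; final value = sign = -1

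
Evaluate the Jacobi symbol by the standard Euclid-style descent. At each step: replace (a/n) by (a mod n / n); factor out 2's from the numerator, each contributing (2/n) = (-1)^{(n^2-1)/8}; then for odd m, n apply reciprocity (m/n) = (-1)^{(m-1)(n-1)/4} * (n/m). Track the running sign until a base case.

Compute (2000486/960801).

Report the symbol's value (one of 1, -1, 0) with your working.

(2000486/960801): 2000486 mod 960801 = 78884, so (2000486/960801) = (78884/960801)
factor out 2^2: 78884 = 2^2·19721; with 960801 mod 8 = 1, (2/960801) = +1; sign now +1; continue with (19721/960801)
flip (19721/960801) -> (960801/19721): both odd, 19721 mod 4 = 1, 960801 mod 4 = 1, so the flip contributes +1; sign now +1
(960801/19721): 960801 mod 19721 = 14193, so (960801/19721) = (14193/19721)
flip (14193/19721) -> (19721/14193): both odd, 14193 mod 4 = 1, 19721 mod 4 = 1, so the flip contributes +1; sign now +1
(19721/14193): 19721 mod 14193 = 5528, so (19721/14193) = (5528/14193)
factor out 2^3: 5528 = 2^3·691; with 14193 mod 8 = 1, (2/14193) = +1; sign now +1; continue with (691/14193)
flip (691/14193) -> (14193/691): both odd, 691 mod 4 = 3, 14193 mod 4 = 1, so the flip contributes +1; sign now +1
(14193/691): 14193 mod 691 = 373, so (14193/691) = (373/691)
flip (373/691) -> (691/373): both odd, 373 mod 4 = 1, 691 mod 4 = 3, so the flip contributes +1; sign now +1
(691/373): 691 mod 373 = 318, so (691/373) = (318/373)
factor out 2^1: 318 = 2^1·159; with 373 mod 8 = 5, (2/373) = -1; sign now -1; continue with (159/373)
flip (159/373) -> (373/159): both odd, 159 mod 4 = 3, 373 mod 4 = 1, so the flip contributes +1; sign now -1
(373/159): 373 mod 159 = 55, so (373/159) = (55/159)
flip (55/159) -> (159/55): both odd, 55 mod 4 = 3, 159 mod 4 = 3, so the flip contributes -1; sign now +1
(159/55): 159 mod 55 = 49, so (159/55) = (49/55)
flip (49/55) -> (55/49): both odd, 49 mod 4 = 1, 55 mod 4 = 3, so the flip contributes +1; sign now +1
(55/49): 55 mod 49 = 6, so (55/49) = (6/49)
factor out 2^1: 6 = 2^1·3; with 49 mod 8 = 1, (2/49) = +1; sign now +1; continue with (3/49)
flip (3/49) -> (49/3): both odd, 3 mod 4 = 3, 49 mod 4 = 1, so the flip contributes +1; sign now +1
(49/3): 49 mod 3 = 1, so (49/3) = (1/3)
reached (1/3) = 1, so the symbol is +1

1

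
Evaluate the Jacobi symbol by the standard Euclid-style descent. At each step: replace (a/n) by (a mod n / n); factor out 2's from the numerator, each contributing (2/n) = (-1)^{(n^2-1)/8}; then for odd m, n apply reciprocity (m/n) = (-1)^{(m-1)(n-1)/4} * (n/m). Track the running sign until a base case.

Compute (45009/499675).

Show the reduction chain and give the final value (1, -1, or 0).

-1

reciprocity: (45009/499675) = +1·(499675/45009) since 45009 mod 4 = 1, 499675 mod 4 = 3; sign now +1
(499675/45009) = (4576/45009)   [reduce mod 45009]
4576 = 2^5·143; (2/45009) = +1 since 45009 mod 8 = 1, so (4576/45009) = (+1)^5·(143/45009); sign now +1
reciprocity: (143/45009) = +1·(45009/143) since 143 mod 4 = 3, 45009 mod 4 = 1; sign now +1
(45009/143) = (107/143)   [reduce mod 143]
reciprocity: (107/143) = -1·(143/107) since 107 mod 4 = 3, 143 mod 4 = 3; sign now -1
(143/107) = (36/107)   [reduce mod 107]
36 = 2^2·9; (2/107) = -1 since 107 mod 8 = 3, so (36/107) = (-1)^2·(9/107); sign now -1
reciprocity: (9/107) = +1·(107/9) since 9 mod 4 = 1, 107 mod 4 = 3; sign now -1
(107/9) = (8/9)   [reduce mod 9]
8 = 2^3·1; (2/9) = +1 since 9 mod 8 = 1, so (8/9) = (+1)^3·(1/9); sign now -1
(1/9) = 1; final value = sign = -1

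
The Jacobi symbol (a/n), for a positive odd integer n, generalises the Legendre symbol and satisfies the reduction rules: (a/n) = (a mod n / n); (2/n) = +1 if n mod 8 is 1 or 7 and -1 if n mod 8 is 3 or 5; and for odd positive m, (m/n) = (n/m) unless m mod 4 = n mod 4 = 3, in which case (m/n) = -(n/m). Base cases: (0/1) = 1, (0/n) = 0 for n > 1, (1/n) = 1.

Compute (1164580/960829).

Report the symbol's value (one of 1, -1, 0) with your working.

(1164580/960829) = (203751/960829)   [reduce mod 960829]
reciprocity: (203751/960829) = +1·(960829/203751) since 203751 mod 4 = 3, 960829 mod 4 = 1; sign now +1
(960829/203751) = (145825/203751)   [reduce mod 203751]
reciprocity: (145825/203751) = +1·(203751/145825) since 145825 mod 4 = 1, 203751 mod 4 = 3; sign now +1
(203751/145825) = (57926/145825)   [reduce mod 145825]
57926 = 2^1·28963; (2/145825) = +1 since 145825 mod 8 = 1, so (57926/145825) = (+1)^1·(28963/145825); sign now +1
reciprocity: (28963/145825) = +1·(145825/28963) since 28963 mod 4 = 3, 145825 mod 4 = 1; sign now +1
(145825/28963) = (1010/28963)   [reduce mod 28963]
1010 = 2^1·505; (2/28963) = -1 since 28963 mod 8 = 3, so (1010/28963) = (-1)^1·(505/28963); sign now -1
reciprocity: (505/28963) = +1·(28963/505) since 505 mod 4 = 1, 28963 mod 4 = 3; sign now -1
(28963/505) = (178/505)   [reduce mod 505]
178 = 2^1·89; (2/505) = +1 since 505 mod 8 = 1, so (178/505) = (+1)^1·(89/505); sign now -1
reciprocity: (89/505) = +1·(505/89) since 89 mod 4 = 1, 505 mod 4 = 1; sign now -1
(505/89) = (60/89)   [reduce mod 89]
60 = 2^2·15; (2/89) = +1 since 89 mod 8 = 1, so (60/89) = (+1)^2·(15/89); sign now -1
reciprocity: (15/89) = +1·(89/15) since 15 mod 4 = 3, 89 mod 4 = 1; sign now -1
(89/15) = (14/15)   [reduce mod 15]
14 = 2^1·7; (2/15) = +1 since 15 mod 8 = 7, so (14/15) = (+1)^1·(7/15); sign now -1
reciprocity: (7/15) = -1·(15/7) since 7 mod 4 = 3, 15 mod 4 = 3; sign now +1
(15/7) = (1/7)   [reduce mod 7]
(1/7) = 1; final value = sign = +1

1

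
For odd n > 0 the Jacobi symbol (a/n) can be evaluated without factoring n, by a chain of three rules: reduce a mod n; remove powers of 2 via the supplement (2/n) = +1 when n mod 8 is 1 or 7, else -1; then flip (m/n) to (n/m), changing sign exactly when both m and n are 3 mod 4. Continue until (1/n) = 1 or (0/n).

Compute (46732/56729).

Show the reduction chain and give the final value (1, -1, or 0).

-1

46732 = 2^2·11683; (2/56729) = +1 since 56729 mod 8 = 1, so (46732/56729) = (+1)^2·(11683/56729); sign now +1
reciprocity: (11683/56729) = +1·(56729/11683) since 11683 mod 4 = 3, 56729 mod 4 = 1; sign now +1
(56729/11683) = (9997/11683)   [reduce mod 11683]
reciprocity: (9997/11683) = +1·(11683/9997) since 9997 mod 4 = 1, 11683 mod 4 = 3; sign now +1
(11683/9997) = (1686/9997)   [reduce mod 9997]
1686 = 2^1·843; (2/9997) = -1 since 9997 mod 8 = 5, so (1686/9997) = (-1)^1·(843/9997); sign now -1
reciprocity: (843/9997) = +1·(9997/843) since 843 mod 4 = 3, 9997 mod 4 = 1; sign now -1
(9997/843) = (724/843)   [reduce mod 843]
724 = 2^2·181; (2/843) = -1 since 843 mod 8 = 3, so (724/843) = (-1)^2·(181/843); sign now -1
reciprocity: (181/843) = +1·(843/181) since 181 mod 4 = 1, 843 mod 4 = 3; sign now -1
(843/181) = (119/181)   [reduce mod 181]
reciprocity: (119/181) = +1·(181/119) since 119 mod 4 = 3, 181 mod 4 = 1; sign now -1
(181/119) = (62/119)   [reduce mod 119]
62 = 2^1·31; (2/119) = +1 since 119 mod 8 = 7, so (62/119) = (+1)^1·(31/119); sign now -1
reciprocity: (31/119) = -1·(119/31) since 31 mod 4 = 3, 119 mod 4 = 3; sign now +1
(119/31) = (26/31)   [reduce mod 31]
26 = 2^1·13; (2/31) = +1 since 31 mod 8 = 7, so (26/31) = (+1)^1·(13/31); sign now +1
reciprocity: (13/31) = +1·(31/13) since 13 mod 4 = 1, 31 mod 4 = 3; sign now +1
(31/13) = (5/13)   [reduce mod 13]
reciprocity: (5/13) = +1·(13/5) since 5 mod 4 = 1, 13 mod 4 = 1; sign now +1
(13/5) = (3/5)   [reduce mod 5]
reciprocity: (3/5) = +1·(5/3) since 3 mod 4 = 3, 5 mod 4 = 1; sign now +1
(5/3) = (2/3)   [reduce mod 3]
2 = 2^1·1; (2/3) = -1 since 3 mod 8 = 3, so (2/3) = (-1)^1·(1/3); sign now -1
(1/3) = 1; final value = sign = -1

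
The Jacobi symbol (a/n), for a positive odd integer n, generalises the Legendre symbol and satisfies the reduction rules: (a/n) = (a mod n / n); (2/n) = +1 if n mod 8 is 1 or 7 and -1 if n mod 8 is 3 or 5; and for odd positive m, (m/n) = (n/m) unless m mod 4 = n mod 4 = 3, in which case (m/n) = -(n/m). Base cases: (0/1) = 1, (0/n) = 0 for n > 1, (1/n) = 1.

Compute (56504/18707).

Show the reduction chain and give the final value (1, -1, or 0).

-1

(56504/18707) = (383/18707)   [reduce mod 18707]
reciprocity: (383/18707) = -1·(18707/383) since 383 mod 4 = 3, 18707 mod 4 = 3; sign now -1
(18707/383) = (323/383)   [reduce mod 383]
reciprocity: (323/383) = -1·(383/323) since 323 mod 4 = 3, 383 mod 4 = 3; sign now +1
(383/323) = (60/323)   [reduce mod 323]
60 = 2^2·15; (2/323) = -1 since 323 mod 8 = 3, so (60/323) = (-1)^2·(15/323); sign now +1
reciprocity: (15/323) = -1·(323/15) since 15 mod 4 = 3, 323 mod 4 = 3; sign now -1
(323/15) = (8/15)   [reduce mod 15]
8 = 2^3·1; (2/15) = +1 since 15 mod 8 = 7, so (8/15) = (+1)^3·(1/15); sign now -1
(1/15) = 1; final value = sign = -1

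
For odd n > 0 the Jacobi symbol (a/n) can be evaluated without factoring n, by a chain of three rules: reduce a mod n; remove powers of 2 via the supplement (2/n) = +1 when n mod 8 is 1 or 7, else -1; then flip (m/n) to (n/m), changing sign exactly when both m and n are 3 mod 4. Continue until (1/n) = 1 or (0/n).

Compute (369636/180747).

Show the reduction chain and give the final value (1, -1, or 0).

(369636/180747) = (8142/180747)   [reduce mod 180747]
8142 = 2^1·4071; (2/180747) = -1 since 180747 mod 8 = 3, so (8142/180747) = (-1)^1·(4071/180747); sign now -1
reciprocity: (4071/180747) = -1·(180747/4071) since 4071 mod 4 = 3, 180747 mod 4 = 3; sign now +1
(180747/4071) = (1623/4071)   [reduce mod 4071]
reciprocity: (1623/4071) = -1·(4071/1623) since 1623 mod 4 = 3, 4071 mod 4 = 3; sign now -1
(4071/1623) = (825/1623)   [reduce mod 1623]
reciprocity: (825/1623) = +1·(1623/825) since 825 mod 4 = 1, 1623 mod 4 = 3; sign now -1
(1623/825) = (798/825)   [reduce mod 825]
798 = 2^1·399; (2/825) = +1 since 825 mod 8 = 1, so (798/825) = (+1)^1·(399/825); sign now -1
reciprocity: (399/825) = +1·(825/399) since 399 mod 4 = 3, 825 mod 4 = 1; sign now -1
(825/399) = (27/399)   [reduce mod 399]
reciprocity: (27/399) = -1·(399/27) since 27 mod 4 = 3, 399 mod 4 = 3; sign now +1
(399/27) = (21/27)   [reduce mod 27]
reciprocity: (21/27) = +1·(27/21) since 21 mod 4 = 1, 27 mod 4 = 3; sign now +1
(27/21) = (6/21)   [reduce mod 21]
6 = 2^1·3; (2/21) = -1 since 21 mod 8 = 5, so (6/21) = (-1)^1·(3/21); sign now -1
reciprocity: (3/21) = +1·(21/3) since 3 mod 4 = 3, 21 mod 4 = 1; sign now -1
(21/3) = (0/3)   [reduce mod 3]
(0/3) = 0   [gcd(a, n) > 1]; final value = 0

0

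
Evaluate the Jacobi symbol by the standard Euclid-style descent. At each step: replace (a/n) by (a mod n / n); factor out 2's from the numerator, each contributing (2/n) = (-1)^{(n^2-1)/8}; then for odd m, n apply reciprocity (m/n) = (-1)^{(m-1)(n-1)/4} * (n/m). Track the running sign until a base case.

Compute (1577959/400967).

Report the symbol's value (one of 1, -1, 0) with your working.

(1577959/400967) = (375058/400967)   [reduce mod 400967]
375058 = 2^1·187529; (2/400967) = +1 since 400967 mod 8 = 7, so (375058/400967) = (+1)^1·(187529/400967); sign now +1
reciprocity: (187529/400967) = +1·(400967/187529) since 187529 mod 4 = 1, 400967 mod 4 = 3; sign now +1
(400967/187529) = (25909/187529)   [reduce mod 187529]
reciprocity: (25909/187529) = +1·(187529/25909) since 25909 mod 4 = 1, 187529 mod 4 = 1; sign now +1
(187529/25909) = (6166/25909)   [reduce mod 25909]
6166 = 2^1·3083; (2/25909) = -1 since 25909 mod 8 = 5, so (6166/25909) = (-1)^1·(3083/25909); sign now -1
reciprocity: (3083/25909) = +1·(25909/3083) since 3083 mod 4 = 3, 25909 mod 4 = 1; sign now -1
(25909/3083) = (1245/3083)   [reduce mod 3083]
reciprocity: (1245/3083) = +1·(3083/1245) since 1245 mod 4 = 1, 3083 mod 4 = 3; sign now -1
(3083/1245) = (593/1245)   [reduce mod 1245]
reciprocity: (593/1245) = +1·(1245/593) since 593 mod 4 = 1, 1245 mod 4 = 1; sign now -1
(1245/593) = (59/593)   [reduce mod 593]
reciprocity: (59/593) = +1·(593/59) since 59 mod 4 = 3, 593 mod 4 = 1; sign now -1
(593/59) = (3/59)   [reduce mod 59]
reciprocity: (3/59) = -1·(59/3) since 3 mod 4 = 3, 59 mod 4 = 3; sign now +1
(59/3) = (2/3)   [reduce mod 3]
2 = 2^1·1; (2/3) = -1 since 3 mod 8 = 3, so (2/3) = (-1)^1·(1/3); sign now -1
(1/3) = 1; final value = sign = -1

-1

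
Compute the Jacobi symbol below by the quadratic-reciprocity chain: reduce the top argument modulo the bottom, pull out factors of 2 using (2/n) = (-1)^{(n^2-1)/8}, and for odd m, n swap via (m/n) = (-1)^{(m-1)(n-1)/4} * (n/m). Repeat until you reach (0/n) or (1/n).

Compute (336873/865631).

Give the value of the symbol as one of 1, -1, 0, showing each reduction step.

1

flip (336873/865631) -> (865631/336873): both odd, 336873 mod 4 = 1, 865631 mod 4 = 3, so the flip contributes +1; sign now +1
(865631/336873): 865631 mod 336873 = 191885, so (865631/336873) = (191885/336873)
flip (191885/336873) -> (336873/191885): both odd, 191885 mod 4 = 1, 336873 mod 4 = 1, so the flip contributes +1; sign now +1
(336873/191885): 336873 mod 191885 = 144988, so (336873/191885) = (144988/191885)
factor out 2^2: 144988 = 2^2·36247; with 191885 mod 8 = 5, (2/191885) = -1; sign now +1; continue with (36247/191885)
flip (36247/191885) -> (191885/36247): both odd, 36247 mod 4 = 3, 191885 mod 4 = 1, so the flip contributes +1; sign now +1
(191885/36247): 191885 mod 36247 = 10650, so (191885/36247) = (10650/36247)
factor out 2^1: 10650 = 2^1·5325; with 36247 mod 8 = 7, (2/36247) = +1; sign now +1; continue with (5325/36247)
flip (5325/36247) -> (36247/5325): both odd, 5325 mod 4 = 1, 36247 mod 4 = 3, so the flip contributes +1; sign now +1
(36247/5325): 36247 mod 5325 = 4297, so (36247/5325) = (4297/5325)
flip (4297/5325) -> (5325/4297): both odd, 4297 mod 4 = 1, 5325 mod 4 = 1, so the flip contributes +1; sign now +1
(5325/4297): 5325 mod 4297 = 1028, so (5325/4297) = (1028/4297)
factor out 2^2: 1028 = 2^2·257; with 4297 mod 8 = 1, (2/4297) = +1; sign now +1; continue with (257/4297)
flip (257/4297) -> (4297/257): both odd, 257 mod 4 = 1, 4297 mod 4 = 1, so the flip contributes +1; sign now +1
(4297/257): 4297 mod 257 = 185, so (4297/257) = (185/257)
flip (185/257) -> (257/185): both odd, 185 mod 4 = 1, 257 mod 4 = 1, so the flip contributes +1; sign now +1
(257/185): 257 mod 185 = 72, so (257/185) = (72/185)
factor out 2^3: 72 = 2^3·9; with 185 mod 8 = 1, (2/185) = +1; sign now +1; continue with (9/185)
flip (9/185) -> (185/9): both odd, 9 mod 4 = 1, 185 mod 4 = 1, so the flip contributes +1; sign now +1
(185/9): 185 mod 9 = 5, so (185/9) = (5/9)
flip (5/9) -> (9/5): both odd, 5 mod 4 = 1, 9 mod 4 = 1, so the flip contributes +1; sign now +1
(9/5): 9 mod 5 = 4, so (9/5) = (4/5)
factor out 2^2: 4 = 2^2·1; with 5 mod 8 = 5, (2/5) = -1; sign now +1; continue with (1/5)
reached (1/5) = 1, so the symbol is +1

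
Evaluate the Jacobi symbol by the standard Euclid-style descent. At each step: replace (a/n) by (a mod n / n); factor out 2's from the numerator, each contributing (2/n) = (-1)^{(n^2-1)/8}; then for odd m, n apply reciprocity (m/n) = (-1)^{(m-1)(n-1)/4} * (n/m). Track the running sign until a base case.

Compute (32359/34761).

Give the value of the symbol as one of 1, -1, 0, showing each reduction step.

reciprocity: (32359/34761) = +1·(34761/32359) since 32359 mod 4 = 3, 34761 mod 4 = 1; sign now +1
(34761/32359) = (2402/32359)   [reduce mod 32359]
2402 = 2^1·1201; (2/32359) = +1 since 32359 mod 8 = 7, so (2402/32359) = (+1)^1·(1201/32359); sign now +1
reciprocity: (1201/32359) = +1·(32359/1201) since 1201 mod 4 = 1, 32359 mod 4 = 3; sign now +1
(32359/1201) = (1133/1201)   [reduce mod 1201]
reciprocity: (1133/1201) = +1·(1201/1133) since 1133 mod 4 = 1, 1201 mod 4 = 1; sign now +1
(1201/1133) = (68/1133)   [reduce mod 1133]
68 = 2^2·17; (2/1133) = -1 since 1133 mod 8 = 5, so (68/1133) = (-1)^2·(17/1133); sign now +1
reciprocity: (17/1133) = +1·(1133/17) since 17 mod 4 = 1, 1133 mod 4 = 1; sign now +1
(1133/17) = (11/17)   [reduce mod 17]
reciprocity: (11/17) = +1·(17/11) since 11 mod 4 = 3, 17 mod 4 = 1; sign now +1
(17/11) = (6/11)   [reduce mod 11]
6 = 2^1·3; (2/11) = -1 since 11 mod 8 = 3, so (6/11) = (-1)^1·(3/11); sign now -1
reciprocity: (3/11) = -1·(11/3) since 3 mod 4 = 3, 11 mod 4 = 3; sign now +1
(11/3) = (2/3)   [reduce mod 3]
2 = 2^1·1; (2/3) = -1 since 3 mod 8 = 3, so (2/3) = (-1)^1·(1/3); sign now -1
(1/3) = 1; final value = sign = -1

-1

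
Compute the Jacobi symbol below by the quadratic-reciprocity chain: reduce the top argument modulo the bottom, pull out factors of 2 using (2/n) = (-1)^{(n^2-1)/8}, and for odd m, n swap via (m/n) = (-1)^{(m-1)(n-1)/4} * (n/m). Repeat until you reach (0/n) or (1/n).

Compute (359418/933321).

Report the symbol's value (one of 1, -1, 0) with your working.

0

factor out 2^1: 359418 = 2^1·179709; with 933321 mod 8 = 1, (2/933321) = +1; sign now +1; continue with (179709/933321)
flip (179709/933321) -> (933321/179709): both odd, 179709 mod 4 = 1, 933321 mod 4 = 1, so the flip contributes +1; sign now +1
(933321/179709): 933321 mod 179709 = 34776, so (933321/179709) = (34776/179709)
factor out 2^3: 34776 = 2^3·4347; with 179709 mod 8 = 5, (2/179709) = -1; sign now -1; continue with (4347/179709)
flip (4347/179709) -> (179709/4347): both odd, 4347 mod 4 = 3, 179709 mod 4 = 1, so the flip contributes +1; sign now -1
(179709/4347): 179709 mod 4347 = 1482, so (179709/4347) = (1482/4347)
factor out 2^1: 1482 = 2^1·741; with 4347 mod 8 = 3, (2/4347) = -1; sign now +1; continue with (741/4347)
flip (741/4347) -> (4347/741): both odd, 741 mod 4 = 1, 4347 mod 4 = 3, so the flip contributes +1; sign now +1
(4347/741): 4347 mod 741 = 642, so (4347/741) = (642/741)
factor out 2^1: 642 = 2^1·321; with 741 mod 8 = 5, (2/741) = -1; sign now -1; continue with (321/741)
flip (321/741) -> (741/321): both odd, 321 mod 4 = 1, 741 mod 4 = 1, so the flip contributes +1; sign now -1
(741/321): 741 mod 321 = 99, so (741/321) = (99/321)
flip (99/321) -> (321/99): both odd, 99 mod 4 = 3, 321 mod 4 = 1, so the flip contributes +1; sign now -1
(321/99): 321 mod 99 = 24, so (321/99) = (24/99)
factor out 2^3: 24 = 2^3·3; with 99 mod 8 = 3, (2/99) = -1; sign now +1; continue with (3/99)
flip (3/99) -> (99/3): both odd, 3 mod 4 = 3, 99 mod 4 = 3, so the flip contributes -1; sign now -1
(99/3): 99 mod 3 = 0, so (99/3) = (0/3)
reached (0/3); gcd(a, n) > 1, so (0/3) = 0 and the symbol is 0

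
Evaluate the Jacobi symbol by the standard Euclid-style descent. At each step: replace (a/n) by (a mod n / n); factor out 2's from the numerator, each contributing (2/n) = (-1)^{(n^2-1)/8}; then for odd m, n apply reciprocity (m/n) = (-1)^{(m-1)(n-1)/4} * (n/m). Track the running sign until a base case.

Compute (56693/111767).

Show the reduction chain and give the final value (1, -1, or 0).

-1

flip (56693/111767) -> (111767/56693): both odd, 56693 mod 4 = 1, 111767 mod 4 = 3, so the flip contributes +1; sign now +1
(111767/56693): 111767 mod 56693 = 55074, so (111767/56693) = (55074/56693)
factor out 2^1: 55074 = 2^1·27537; with 56693 mod 8 = 5, (2/56693) = -1; sign now -1; continue with (27537/56693)
flip (27537/56693) -> (56693/27537): both odd, 27537 mod 4 = 1, 56693 mod 4 = 1, so the flip contributes +1; sign now -1
(56693/27537): 56693 mod 27537 = 1619, so (56693/27537) = (1619/27537)
flip (1619/27537) -> (27537/1619): both odd, 1619 mod 4 = 3, 27537 mod 4 = 1, so the flip contributes +1; sign now -1
(27537/1619): 27537 mod 1619 = 14, so (27537/1619) = (14/1619)
factor out 2^1: 14 = 2^1·7; with 1619 mod 8 = 3, (2/1619) = -1; sign now +1; continue with (7/1619)
flip (7/1619) -> (1619/7): both odd, 7 mod 4 = 3, 1619 mod 4 = 3, so the flip contributes -1; sign now -1
(1619/7): 1619 mod 7 = 2, so (1619/7) = (2/7)
factor out 2^1: 2 = 2^1·1; with 7 mod 8 = 7, (2/7) = +1; sign now -1; continue with (1/7)
reached (1/7) = 1, so the symbol is -1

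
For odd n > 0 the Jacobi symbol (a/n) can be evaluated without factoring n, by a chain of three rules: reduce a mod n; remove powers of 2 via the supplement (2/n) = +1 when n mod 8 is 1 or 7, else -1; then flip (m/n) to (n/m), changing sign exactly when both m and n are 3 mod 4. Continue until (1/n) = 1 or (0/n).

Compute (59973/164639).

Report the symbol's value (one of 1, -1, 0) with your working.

1

flip (59973/164639) -> (164639/59973): both odd, 59973 mod 4 = 1, 164639 mod 4 = 3, so the flip contributes +1; sign now +1
(164639/59973): 164639 mod 59973 = 44693, so (164639/59973) = (44693/59973)
flip (44693/59973) -> (59973/44693): both odd, 44693 mod 4 = 1, 59973 mod 4 = 1, so the flip contributes +1; sign now +1
(59973/44693): 59973 mod 44693 = 15280, so (59973/44693) = (15280/44693)
factor out 2^4: 15280 = 2^4·955; with 44693 mod 8 = 5, (2/44693) = -1; sign now +1; continue with (955/44693)
flip (955/44693) -> (44693/955): both odd, 955 mod 4 = 3, 44693 mod 4 = 1, so the flip contributes +1; sign now +1
(44693/955): 44693 mod 955 = 763, so (44693/955) = (763/955)
flip (763/955) -> (955/763): both odd, 763 mod 4 = 3, 955 mod 4 = 3, so the flip contributes -1; sign now -1
(955/763): 955 mod 763 = 192, so (955/763) = (192/763)
factor out 2^6: 192 = 2^6·3; with 763 mod 8 = 3, (2/763) = -1; sign now -1; continue with (3/763)
flip (3/763) -> (763/3): both odd, 3 mod 4 = 3, 763 mod 4 = 3, so the flip contributes -1; sign now +1
(763/3): 763 mod 3 = 1, so (763/3) = (1/3)
reached (1/3) = 1, so the symbol is +1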